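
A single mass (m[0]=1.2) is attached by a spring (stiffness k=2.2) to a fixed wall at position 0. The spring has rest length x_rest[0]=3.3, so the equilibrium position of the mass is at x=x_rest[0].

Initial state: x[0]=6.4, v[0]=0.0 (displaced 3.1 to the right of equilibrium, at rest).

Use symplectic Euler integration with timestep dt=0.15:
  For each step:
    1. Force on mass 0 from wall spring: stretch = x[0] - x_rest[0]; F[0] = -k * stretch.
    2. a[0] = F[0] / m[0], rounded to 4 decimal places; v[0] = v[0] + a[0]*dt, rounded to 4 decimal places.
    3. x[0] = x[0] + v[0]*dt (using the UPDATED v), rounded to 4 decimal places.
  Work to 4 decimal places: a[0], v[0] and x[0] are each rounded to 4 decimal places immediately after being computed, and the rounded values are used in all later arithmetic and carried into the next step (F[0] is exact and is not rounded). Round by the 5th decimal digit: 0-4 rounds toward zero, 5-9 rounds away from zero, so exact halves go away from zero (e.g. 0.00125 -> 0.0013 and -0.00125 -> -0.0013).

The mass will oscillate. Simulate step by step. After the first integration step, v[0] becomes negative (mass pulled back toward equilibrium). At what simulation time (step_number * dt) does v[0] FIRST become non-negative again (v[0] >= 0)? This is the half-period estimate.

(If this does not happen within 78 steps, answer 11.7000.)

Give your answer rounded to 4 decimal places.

Step 0: x=[6.4000] v=[0.0000]
Step 1: x=[6.2721] v=[-0.8525]
Step 2: x=[6.0216] v=[-1.6698]
Step 3: x=[5.6589] v=[-2.4182]
Step 4: x=[5.1989] v=[-3.0669]
Step 5: x=[4.6605] v=[-3.5891]
Step 6: x=[4.0660] v=[-3.9632]
Step 7: x=[3.4399] v=[-4.1738]
Step 8: x=[2.8081] v=[-4.2123]
Step 9: x=[2.1966] v=[-4.0770]
Step 10: x=[1.6306] v=[-3.7736]
Step 11: x=[1.1334] v=[-3.3145]
Step 12: x=[0.7256] v=[-2.7187]
Step 13: x=[0.4240] v=[-2.0107]
Step 14: x=[0.2410] v=[-1.2198]
Step 15: x=[0.1842] v=[-0.3786]
Step 16: x=[0.2559] v=[0.4782]
First v>=0 after going negative at step 16, time=2.4000

Answer: 2.4000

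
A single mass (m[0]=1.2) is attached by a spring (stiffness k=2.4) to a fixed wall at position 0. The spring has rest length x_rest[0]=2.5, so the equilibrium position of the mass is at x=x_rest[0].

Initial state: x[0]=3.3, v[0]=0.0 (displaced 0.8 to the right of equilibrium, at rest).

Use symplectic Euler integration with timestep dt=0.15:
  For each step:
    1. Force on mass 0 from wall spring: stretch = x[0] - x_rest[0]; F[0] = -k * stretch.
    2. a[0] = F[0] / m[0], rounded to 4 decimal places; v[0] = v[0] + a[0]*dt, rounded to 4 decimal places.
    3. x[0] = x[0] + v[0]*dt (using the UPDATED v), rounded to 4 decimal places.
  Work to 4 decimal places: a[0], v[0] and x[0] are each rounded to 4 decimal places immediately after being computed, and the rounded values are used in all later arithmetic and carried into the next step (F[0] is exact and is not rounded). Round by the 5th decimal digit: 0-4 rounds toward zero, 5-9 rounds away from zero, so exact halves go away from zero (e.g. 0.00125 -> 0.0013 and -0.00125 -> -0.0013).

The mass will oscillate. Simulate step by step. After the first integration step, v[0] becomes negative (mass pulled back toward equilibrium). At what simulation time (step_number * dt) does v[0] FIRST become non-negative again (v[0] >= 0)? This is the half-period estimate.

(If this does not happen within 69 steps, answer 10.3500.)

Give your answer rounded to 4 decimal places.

Answer: 2.2500

Derivation:
Step 0: x=[3.3000] v=[0.0000]
Step 1: x=[3.2640] v=[-0.2400]
Step 2: x=[3.1936] v=[-0.4692]
Step 3: x=[3.0920] v=[-0.6773]
Step 4: x=[2.9638] v=[-0.8549]
Step 5: x=[2.8147] v=[-0.9940]
Step 6: x=[2.6514] v=[-1.0884]
Step 7: x=[2.4813] v=[-1.1338]
Step 8: x=[2.3121] v=[-1.1282]
Step 9: x=[2.1513] v=[-1.0718]
Step 10: x=[2.0062] v=[-0.9672]
Step 11: x=[1.8833] v=[-0.8191]
Step 12: x=[1.7882] v=[-0.6341]
Step 13: x=[1.7251] v=[-0.4206]
Step 14: x=[1.6969] v=[-0.1881]
Step 15: x=[1.7048] v=[0.0528]
First v>=0 after going negative at step 15, time=2.2500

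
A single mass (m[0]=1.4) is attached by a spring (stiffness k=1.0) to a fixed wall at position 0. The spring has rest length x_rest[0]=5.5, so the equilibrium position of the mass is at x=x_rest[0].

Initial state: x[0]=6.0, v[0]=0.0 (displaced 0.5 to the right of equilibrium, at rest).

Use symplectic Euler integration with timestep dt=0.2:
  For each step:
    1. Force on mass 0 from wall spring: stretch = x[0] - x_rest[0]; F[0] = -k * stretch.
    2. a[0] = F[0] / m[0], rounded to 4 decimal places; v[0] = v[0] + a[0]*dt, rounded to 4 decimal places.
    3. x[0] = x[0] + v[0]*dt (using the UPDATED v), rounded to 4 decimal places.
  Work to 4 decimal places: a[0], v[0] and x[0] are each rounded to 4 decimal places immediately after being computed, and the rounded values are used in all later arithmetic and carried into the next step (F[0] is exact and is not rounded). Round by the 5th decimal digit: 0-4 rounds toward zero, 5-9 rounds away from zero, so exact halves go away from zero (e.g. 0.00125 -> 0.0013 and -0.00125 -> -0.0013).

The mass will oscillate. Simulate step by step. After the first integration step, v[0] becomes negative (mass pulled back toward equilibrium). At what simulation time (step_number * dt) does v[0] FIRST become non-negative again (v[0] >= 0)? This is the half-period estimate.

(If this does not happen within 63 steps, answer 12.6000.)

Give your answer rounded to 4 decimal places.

Step 0: x=[6.0000] v=[0.0000]
Step 1: x=[5.9857] v=[-0.0714]
Step 2: x=[5.9575] v=[-0.1408]
Step 3: x=[5.9163] v=[-0.2062]
Step 4: x=[5.8632] v=[-0.2657]
Step 5: x=[5.7997] v=[-0.3176]
Step 6: x=[5.7276] v=[-0.3604]
Step 7: x=[5.6490] v=[-0.3929]
Step 8: x=[5.5662] v=[-0.4142]
Step 9: x=[5.4815] v=[-0.4237]
Step 10: x=[5.3973] v=[-0.4211]
Step 11: x=[5.3160] v=[-0.4064]
Step 12: x=[5.2400] v=[-0.3801]
Step 13: x=[5.1714] v=[-0.3430]
Step 14: x=[5.1122] v=[-0.2961]
Step 15: x=[5.0641] v=[-0.2407]
Step 16: x=[5.0284] v=[-0.1784]
Step 17: x=[5.0062] v=[-0.1110]
Step 18: x=[4.9981] v=[-0.0405]
Step 19: x=[5.0043] v=[0.0312]
First v>=0 after going negative at step 19, time=3.8000

Answer: 3.8000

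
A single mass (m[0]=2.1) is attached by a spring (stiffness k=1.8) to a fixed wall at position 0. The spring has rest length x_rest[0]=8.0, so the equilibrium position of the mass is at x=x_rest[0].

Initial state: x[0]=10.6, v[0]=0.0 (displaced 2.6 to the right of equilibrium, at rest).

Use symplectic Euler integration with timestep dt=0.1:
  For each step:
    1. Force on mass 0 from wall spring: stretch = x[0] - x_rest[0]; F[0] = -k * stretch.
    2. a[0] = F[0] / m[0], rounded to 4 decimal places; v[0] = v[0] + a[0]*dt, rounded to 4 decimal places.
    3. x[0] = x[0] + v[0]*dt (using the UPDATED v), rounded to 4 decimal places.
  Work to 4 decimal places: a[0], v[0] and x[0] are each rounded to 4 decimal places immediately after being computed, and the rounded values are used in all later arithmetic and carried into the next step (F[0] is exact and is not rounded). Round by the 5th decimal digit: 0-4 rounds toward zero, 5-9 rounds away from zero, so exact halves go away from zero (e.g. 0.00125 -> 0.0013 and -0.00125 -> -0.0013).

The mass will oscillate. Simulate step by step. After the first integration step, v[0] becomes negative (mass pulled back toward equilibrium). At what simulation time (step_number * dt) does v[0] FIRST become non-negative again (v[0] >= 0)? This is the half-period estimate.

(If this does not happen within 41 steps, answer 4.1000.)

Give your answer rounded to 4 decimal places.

Answer: 3.4000

Derivation:
Step 0: x=[10.6000] v=[0.0000]
Step 1: x=[10.5777] v=[-0.2229]
Step 2: x=[10.5333] v=[-0.4439]
Step 3: x=[10.4672] v=[-0.6610]
Step 4: x=[10.3800] v=[-0.8725]
Step 5: x=[10.2724] v=[-1.0765]
Step 6: x=[10.1453] v=[-1.2713]
Step 7: x=[9.9998] v=[-1.4552]
Step 8: x=[9.8371] v=[-1.6266]
Step 9: x=[9.6587] v=[-1.7841]
Step 10: x=[9.4661] v=[-1.9263]
Step 11: x=[9.2609] v=[-2.0520]
Step 12: x=[9.0449] v=[-2.1601]
Step 13: x=[8.8199] v=[-2.2497]
Step 14: x=[8.5879] v=[-2.3200]
Step 15: x=[8.3509] v=[-2.3704]
Step 16: x=[8.1109] v=[-2.4005]
Step 17: x=[7.8699] v=[-2.4100]
Step 18: x=[7.6300] v=[-2.3989]
Step 19: x=[7.3933] v=[-2.3672]
Step 20: x=[7.1618] v=[-2.3152]
Step 21: x=[6.9375] v=[-2.2434]
Step 22: x=[6.7223] v=[-2.1523]
Step 23: x=[6.5180] v=[-2.0428]
Step 24: x=[6.3264] v=[-1.9158]
Step 25: x=[6.1492] v=[-1.7724]
Step 26: x=[5.9878] v=[-1.6138]
Step 27: x=[5.8437] v=[-1.4413]
Step 28: x=[5.7181] v=[-1.2565]
Step 29: x=[5.6120] v=[-1.0609]
Step 30: x=[5.5264] v=[-0.8562]
Step 31: x=[5.4620] v=[-0.6442]
Step 32: x=[5.4193] v=[-0.4267]
Step 33: x=[5.3988] v=[-0.2055]
Step 34: x=[5.4006] v=[0.0175]
First v>=0 after going negative at step 34, time=3.4000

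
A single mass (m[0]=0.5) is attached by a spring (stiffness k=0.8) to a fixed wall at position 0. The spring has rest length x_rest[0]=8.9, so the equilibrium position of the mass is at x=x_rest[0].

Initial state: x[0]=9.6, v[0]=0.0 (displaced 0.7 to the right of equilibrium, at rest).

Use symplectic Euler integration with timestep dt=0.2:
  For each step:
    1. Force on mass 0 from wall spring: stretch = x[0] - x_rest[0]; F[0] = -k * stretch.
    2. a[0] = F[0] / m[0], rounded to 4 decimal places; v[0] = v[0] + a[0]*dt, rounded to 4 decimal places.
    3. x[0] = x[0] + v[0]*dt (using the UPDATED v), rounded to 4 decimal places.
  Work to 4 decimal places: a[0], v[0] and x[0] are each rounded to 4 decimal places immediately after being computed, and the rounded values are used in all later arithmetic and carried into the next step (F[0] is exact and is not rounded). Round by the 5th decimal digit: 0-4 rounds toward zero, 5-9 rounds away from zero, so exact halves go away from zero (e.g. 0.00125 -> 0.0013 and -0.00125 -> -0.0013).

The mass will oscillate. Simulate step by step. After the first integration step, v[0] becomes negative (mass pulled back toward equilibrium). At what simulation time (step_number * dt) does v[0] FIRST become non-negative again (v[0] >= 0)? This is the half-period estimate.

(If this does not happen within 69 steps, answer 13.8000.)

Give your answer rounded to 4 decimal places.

Answer: 2.6000

Derivation:
Step 0: x=[9.6000] v=[0.0000]
Step 1: x=[9.5552] v=[-0.2240]
Step 2: x=[9.4685] v=[-0.4337]
Step 3: x=[9.3454] v=[-0.6156]
Step 4: x=[9.1938] v=[-0.7581]
Step 5: x=[9.0234] v=[-0.8521]
Step 6: x=[8.8451] v=[-0.8916]
Step 7: x=[8.6703] v=[-0.8740]
Step 8: x=[8.5102] v=[-0.8005]
Step 9: x=[8.3750] v=[-0.6758]
Step 10: x=[8.2734] v=[-0.5078]
Step 11: x=[8.2119] v=[-0.3073]
Step 12: x=[8.1945] v=[-0.0871]
Step 13: x=[8.2222] v=[0.1387]
First v>=0 after going negative at step 13, time=2.6000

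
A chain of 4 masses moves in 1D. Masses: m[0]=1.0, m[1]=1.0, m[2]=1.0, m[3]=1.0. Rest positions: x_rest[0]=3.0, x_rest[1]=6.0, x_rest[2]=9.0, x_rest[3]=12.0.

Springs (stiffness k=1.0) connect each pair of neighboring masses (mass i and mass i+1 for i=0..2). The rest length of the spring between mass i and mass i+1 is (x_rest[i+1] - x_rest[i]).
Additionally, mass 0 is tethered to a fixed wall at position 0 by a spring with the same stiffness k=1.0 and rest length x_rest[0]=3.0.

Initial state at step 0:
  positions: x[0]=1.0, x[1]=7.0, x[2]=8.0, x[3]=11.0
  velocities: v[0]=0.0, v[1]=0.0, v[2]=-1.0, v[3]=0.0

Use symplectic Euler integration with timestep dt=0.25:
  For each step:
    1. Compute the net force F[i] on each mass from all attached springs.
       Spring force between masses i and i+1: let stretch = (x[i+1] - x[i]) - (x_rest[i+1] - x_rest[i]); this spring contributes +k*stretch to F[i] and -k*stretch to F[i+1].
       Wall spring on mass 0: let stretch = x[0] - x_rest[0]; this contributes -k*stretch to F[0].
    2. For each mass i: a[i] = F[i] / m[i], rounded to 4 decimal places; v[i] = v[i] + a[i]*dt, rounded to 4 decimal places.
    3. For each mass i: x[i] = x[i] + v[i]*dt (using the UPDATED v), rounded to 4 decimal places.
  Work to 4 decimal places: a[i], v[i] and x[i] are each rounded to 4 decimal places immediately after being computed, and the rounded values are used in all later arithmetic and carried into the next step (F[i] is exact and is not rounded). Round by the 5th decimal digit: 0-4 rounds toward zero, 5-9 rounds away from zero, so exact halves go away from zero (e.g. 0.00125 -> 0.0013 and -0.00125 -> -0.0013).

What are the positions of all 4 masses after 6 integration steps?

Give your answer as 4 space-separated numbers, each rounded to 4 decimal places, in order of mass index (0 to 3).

Answer: 4.2831 3.6676 8.1352 10.9508

Derivation:
Step 0: x=[1.0000 7.0000 8.0000 11.0000] v=[0.0000 0.0000 -1.0000 0.0000]
Step 1: x=[1.3125 6.6875 7.8750 11.0000] v=[1.2500 -1.2500 -0.5000 0.0000]
Step 2: x=[1.8789 6.1133 7.8711 10.9922] v=[2.2656 -2.2969 -0.0156 -0.0313]
Step 3: x=[2.5925 5.3843 7.9524 10.9768] v=[2.8545 -2.9161 0.3252 -0.0616]
Step 4: x=[3.3186 4.6413 8.0622 10.9599] v=[2.9043 -2.9720 0.4393 -0.0677]
Step 5: x=[3.9199 4.0294 8.1393 10.9494] v=[2.4053 -2.4475 0.3085 -0.0421]
Step 6: x=[4.2831 3.6676 8.1352 10.9508] v=[1.4527 -1.4474 -0.0165 0.0054]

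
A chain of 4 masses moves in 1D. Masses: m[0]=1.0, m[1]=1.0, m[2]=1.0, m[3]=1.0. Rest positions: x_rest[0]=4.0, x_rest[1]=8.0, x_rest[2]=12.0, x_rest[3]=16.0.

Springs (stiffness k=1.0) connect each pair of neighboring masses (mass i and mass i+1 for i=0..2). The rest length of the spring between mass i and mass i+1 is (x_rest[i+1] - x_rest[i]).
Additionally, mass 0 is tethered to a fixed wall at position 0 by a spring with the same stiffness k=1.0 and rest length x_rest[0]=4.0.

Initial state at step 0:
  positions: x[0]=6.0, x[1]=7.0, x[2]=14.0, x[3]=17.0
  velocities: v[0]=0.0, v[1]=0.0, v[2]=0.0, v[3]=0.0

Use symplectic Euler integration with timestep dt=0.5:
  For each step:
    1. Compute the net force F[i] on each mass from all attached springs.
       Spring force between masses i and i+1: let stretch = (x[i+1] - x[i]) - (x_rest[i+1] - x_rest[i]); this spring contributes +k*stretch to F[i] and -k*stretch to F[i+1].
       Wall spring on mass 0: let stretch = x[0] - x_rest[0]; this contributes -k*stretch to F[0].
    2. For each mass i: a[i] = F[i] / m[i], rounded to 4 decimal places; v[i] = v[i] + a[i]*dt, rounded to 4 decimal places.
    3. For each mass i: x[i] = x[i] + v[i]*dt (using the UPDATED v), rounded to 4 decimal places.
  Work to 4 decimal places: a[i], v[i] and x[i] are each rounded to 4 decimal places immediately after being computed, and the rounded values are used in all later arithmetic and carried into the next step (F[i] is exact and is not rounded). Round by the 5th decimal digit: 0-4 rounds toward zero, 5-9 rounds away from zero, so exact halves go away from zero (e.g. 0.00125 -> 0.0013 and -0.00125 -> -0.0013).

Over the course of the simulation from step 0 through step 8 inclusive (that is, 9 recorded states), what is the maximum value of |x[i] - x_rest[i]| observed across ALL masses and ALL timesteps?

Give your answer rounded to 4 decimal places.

Answer: 2.5782

Derivation:
Step 0: x=[6.0000 7.0000 14.0000 17.0000] v=[0.0000 0.0000 0.0000 0.0000]
Step 1: x=[4.7500 8.5000 13.0000 17.2500] v=[-2.5000 3.0000 -2.0000 0.5000]
Step 2: x=[3.2500 10.1875 11.9375 17.4375] v=[-3.0000 3.3750 -2.1250 0.3750]
Step 3: x=[2.6719 10.5782 11.8125 17.2500] v=[-1.1563 0.7813 -0.2500 -0.3750]
Step 4: x=[3.4024 9.3009 12.7383 16.7031] v=[1.4609 -2.5547 1.8516 -1.0938]
Step 5: x=[4.7569 7.4083 13.7960 16.1650] v=[2.7090 -3.7853 2.1153 -1.0762]
Step 6: x=[5.5851 6.4497 13.8490 16.0347] v=[1.6563 -1.9172 0.1060 -0.2607]
Step 7: x=[5.2331 7.1248 12.5986 16.3580] v=[-0.7040 1.3502 -2.5008 0.6465]
Step 8: x=[4.0458 8.6955 10.9196 16.7414] v=[-2.3747 3.1413 -3.3580 0.7668]
Max displacement = 2.5782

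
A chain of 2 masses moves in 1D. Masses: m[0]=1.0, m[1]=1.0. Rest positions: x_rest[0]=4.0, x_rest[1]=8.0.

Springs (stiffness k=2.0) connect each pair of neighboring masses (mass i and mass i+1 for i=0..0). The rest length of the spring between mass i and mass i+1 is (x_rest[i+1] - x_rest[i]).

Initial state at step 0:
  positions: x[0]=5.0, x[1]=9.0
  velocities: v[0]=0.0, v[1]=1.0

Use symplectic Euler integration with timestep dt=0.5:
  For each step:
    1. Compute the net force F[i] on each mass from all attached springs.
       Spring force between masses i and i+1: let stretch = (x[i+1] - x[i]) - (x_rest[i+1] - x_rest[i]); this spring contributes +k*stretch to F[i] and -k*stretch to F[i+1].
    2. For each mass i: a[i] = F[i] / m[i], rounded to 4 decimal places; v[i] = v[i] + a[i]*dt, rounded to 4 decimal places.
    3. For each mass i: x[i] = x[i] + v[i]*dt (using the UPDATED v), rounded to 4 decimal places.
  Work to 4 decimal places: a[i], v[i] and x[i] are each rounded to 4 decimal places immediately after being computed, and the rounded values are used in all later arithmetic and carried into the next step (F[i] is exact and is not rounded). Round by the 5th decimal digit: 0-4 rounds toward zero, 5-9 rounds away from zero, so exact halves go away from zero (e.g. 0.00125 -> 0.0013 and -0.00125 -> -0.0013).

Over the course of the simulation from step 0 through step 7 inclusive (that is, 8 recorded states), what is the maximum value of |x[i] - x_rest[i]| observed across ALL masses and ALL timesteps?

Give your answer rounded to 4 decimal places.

Step 0: x=[5.0000 9.0000] v=[0.0000 1.0000]
Step 1: x=[5.0000 9.5000] v=[0.0000 1.0000]
Step 2: x=[5.2500 9.7500] v=[0.5000 0.5000]
Step 3: x=[5.7500 9.7500] v=[1.0000 0.0000]
Step 4: x=[6.2500 9.7500] v=[1.0000 0.0000]
Step 5: x=[6.5000 10.0000] v=[0.5000 0.5000]
Step 6: x=[6.5000 10.5000] v=[0.0000 1.0000]
Step 7: x=[6.5000 11.0000] v=[0.0000 1.0000]
Max displacement = 3.0000

Answer: 3.0000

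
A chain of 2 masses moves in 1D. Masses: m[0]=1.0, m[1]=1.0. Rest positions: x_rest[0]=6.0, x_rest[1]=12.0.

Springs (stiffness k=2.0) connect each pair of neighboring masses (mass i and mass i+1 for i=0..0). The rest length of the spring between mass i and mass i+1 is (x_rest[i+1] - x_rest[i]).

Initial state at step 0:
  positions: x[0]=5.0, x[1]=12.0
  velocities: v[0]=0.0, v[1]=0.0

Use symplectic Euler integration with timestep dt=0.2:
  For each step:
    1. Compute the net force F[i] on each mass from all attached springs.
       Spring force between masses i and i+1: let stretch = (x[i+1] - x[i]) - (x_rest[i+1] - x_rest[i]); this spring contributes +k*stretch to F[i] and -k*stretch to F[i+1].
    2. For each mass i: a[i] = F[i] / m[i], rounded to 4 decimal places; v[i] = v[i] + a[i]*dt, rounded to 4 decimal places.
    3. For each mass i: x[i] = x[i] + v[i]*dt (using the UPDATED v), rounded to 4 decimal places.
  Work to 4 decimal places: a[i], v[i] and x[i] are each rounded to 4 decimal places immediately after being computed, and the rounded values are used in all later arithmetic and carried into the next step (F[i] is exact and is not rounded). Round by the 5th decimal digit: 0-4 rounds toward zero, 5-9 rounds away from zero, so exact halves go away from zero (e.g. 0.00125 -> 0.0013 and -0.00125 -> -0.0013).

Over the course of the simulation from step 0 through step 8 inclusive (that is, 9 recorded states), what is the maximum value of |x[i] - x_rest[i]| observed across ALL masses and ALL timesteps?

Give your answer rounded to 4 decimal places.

Answer: 1.0065

Derivation:
Step 0: x=[5.0000 12.0000] v=[0.0000 0.0000]
Step 1: x=[5.0800 11.9200] v=[0.4000 -0.4000]
Step 2: x=[5.2272 11.7728] v=[0.7360 -0.7360]
Step 3: x=[5.4180 11.5820] v=[0.9542 -0.9542]
Step 4: x=[5.6220 11.3780] v=[1.0198 -1.0198]
Step 5: x=[5.8064 11.1936] v=[0.9222 -0.9222]
Step 6: x=[5.9418 11.0582] v=[0.6771 -0.6771]
Step 7: x=[6.0065 10.9935] v=[0.3237 -0.3237]
Step 8: x=[5.9902 11.0098] v=[-0.0815 0.0815]
Max displacement = 1.0065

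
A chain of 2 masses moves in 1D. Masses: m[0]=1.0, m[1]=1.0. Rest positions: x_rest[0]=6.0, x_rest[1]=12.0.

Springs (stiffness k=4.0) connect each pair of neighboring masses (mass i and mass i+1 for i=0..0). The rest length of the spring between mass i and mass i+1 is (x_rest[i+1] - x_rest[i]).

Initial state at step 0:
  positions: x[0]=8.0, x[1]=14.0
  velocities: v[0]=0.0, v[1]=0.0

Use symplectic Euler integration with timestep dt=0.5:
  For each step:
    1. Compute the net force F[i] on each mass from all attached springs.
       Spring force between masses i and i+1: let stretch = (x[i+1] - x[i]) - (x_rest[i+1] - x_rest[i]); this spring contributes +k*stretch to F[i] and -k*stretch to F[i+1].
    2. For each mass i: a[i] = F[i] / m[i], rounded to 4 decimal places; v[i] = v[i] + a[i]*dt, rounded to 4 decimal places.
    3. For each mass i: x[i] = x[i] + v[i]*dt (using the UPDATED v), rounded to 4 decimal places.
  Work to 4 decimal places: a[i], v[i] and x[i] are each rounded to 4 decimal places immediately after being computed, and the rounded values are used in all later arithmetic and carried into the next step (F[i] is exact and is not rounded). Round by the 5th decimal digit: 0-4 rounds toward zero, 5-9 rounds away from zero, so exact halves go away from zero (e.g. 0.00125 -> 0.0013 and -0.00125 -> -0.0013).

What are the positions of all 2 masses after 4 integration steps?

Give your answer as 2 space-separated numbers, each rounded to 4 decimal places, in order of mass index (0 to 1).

Answer: 8.0000 14.0000

Derivation:
Step 0: x=[8.0000 14.0000] v=[0.0000 0.0000]
Step 1: x=[8.0000 14.0000] v=[0.0000 0.0000]
Step 2: x=[8.0000 14.0000] v=[0.0000 0.0000]
Step 3: x=[8.0000 14.0000] v=[0.0000 0.0000]
Step 4: x=[8.0000 14.0000] v=[0.0000 0.0000]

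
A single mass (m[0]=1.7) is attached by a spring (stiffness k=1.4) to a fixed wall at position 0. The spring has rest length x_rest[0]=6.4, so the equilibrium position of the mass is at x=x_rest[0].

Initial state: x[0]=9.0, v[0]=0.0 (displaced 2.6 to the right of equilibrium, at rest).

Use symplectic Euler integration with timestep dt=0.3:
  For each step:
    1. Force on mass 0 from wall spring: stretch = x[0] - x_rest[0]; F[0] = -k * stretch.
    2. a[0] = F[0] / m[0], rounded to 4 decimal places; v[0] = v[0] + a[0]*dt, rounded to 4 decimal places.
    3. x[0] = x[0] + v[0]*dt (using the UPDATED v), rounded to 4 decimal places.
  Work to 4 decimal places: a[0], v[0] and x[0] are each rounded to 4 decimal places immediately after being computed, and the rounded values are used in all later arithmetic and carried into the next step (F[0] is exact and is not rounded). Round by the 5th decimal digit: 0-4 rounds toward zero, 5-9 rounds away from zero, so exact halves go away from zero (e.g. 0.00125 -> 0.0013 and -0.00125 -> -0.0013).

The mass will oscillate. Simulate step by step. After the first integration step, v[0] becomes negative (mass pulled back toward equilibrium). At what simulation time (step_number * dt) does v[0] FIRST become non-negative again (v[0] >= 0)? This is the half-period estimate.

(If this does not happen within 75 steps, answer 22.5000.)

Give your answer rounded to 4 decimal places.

Step 0: x=[9.0000] v=[0.0000]
Step 1: x=[8.8073] v=[-0.6424]
Step 2: x=[8.4361] v=[-1.2372]
Step 3: x=[7.9140] v=[-1.7402]
Step 4: x=[7.2797] v=[-2.1142]
Step 5: x=[6.5802] v=[-2.3316]
Step 6: x=[5.8674] v=[-2.3761]
Step 7: x=[5.1941] v=[-2.2445]
Step 8: x=[4.6101] v=[-1.9466]
Step 9: x=[4.1588] v=[-1.5044]
Step 10: x=[3.8736] v=[-0.9507]
Step 11: x=[3.7757] v=[-0.3265]
Step 12: x=[3.8723] v=[0.3219]
First v>=0 after going negative at step 12, time=3.6000

Answer: 3.6000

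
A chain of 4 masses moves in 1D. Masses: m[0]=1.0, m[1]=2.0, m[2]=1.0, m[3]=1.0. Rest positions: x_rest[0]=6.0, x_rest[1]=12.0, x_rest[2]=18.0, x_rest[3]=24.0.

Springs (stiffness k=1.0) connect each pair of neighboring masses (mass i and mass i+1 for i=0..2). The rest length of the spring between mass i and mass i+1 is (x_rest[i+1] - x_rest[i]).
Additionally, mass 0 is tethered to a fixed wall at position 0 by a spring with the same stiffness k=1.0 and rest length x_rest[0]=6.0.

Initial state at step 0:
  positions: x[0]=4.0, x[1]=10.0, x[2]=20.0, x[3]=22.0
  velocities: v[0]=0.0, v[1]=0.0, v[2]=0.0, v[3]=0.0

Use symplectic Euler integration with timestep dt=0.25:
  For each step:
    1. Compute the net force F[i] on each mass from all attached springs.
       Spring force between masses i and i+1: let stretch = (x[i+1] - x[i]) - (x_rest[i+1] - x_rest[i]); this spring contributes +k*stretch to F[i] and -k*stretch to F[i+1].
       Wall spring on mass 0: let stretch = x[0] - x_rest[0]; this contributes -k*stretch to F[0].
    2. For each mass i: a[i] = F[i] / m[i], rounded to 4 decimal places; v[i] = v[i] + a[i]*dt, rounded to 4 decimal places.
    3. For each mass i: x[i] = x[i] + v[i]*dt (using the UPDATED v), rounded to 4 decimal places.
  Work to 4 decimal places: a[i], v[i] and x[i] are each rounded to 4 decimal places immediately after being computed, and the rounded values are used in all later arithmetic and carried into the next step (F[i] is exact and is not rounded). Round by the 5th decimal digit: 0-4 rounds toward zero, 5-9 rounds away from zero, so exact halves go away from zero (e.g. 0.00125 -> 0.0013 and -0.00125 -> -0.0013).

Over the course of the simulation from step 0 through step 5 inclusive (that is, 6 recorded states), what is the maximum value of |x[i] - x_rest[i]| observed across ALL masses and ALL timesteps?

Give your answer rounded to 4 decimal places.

Step 0: x=[4.0000 10.0000 20.0000 22.0000] v=[0.0000 0.0000 0.0000 0.0000]
Step 1: x=[4.1250 10.1250 19.5000 22.2500] v=[0.5000 0.5000 -2.0000 1.0000]
Step 2: x=[4.3672 10.3555 18.5859 22.7031] v=[0.9688 0.9219 -3.6563 1.8125]
Step 3: x=[4.7107 10.6561 17.4148 23.2739] v=[1.3741 1.2022 -4.6846 2.2832]
Step 4: x=[5.1314 10.9821 16.1874 23.8535] v=[1.6828 1.3039 -4.9095 2.3184]
Step 5: x=[5.5971 11.2879 15.1138 24.3290] v=[1.8626 1.2232 -4.2943 1.9019]
Max displacement = 2.8862

Answer: 2.8862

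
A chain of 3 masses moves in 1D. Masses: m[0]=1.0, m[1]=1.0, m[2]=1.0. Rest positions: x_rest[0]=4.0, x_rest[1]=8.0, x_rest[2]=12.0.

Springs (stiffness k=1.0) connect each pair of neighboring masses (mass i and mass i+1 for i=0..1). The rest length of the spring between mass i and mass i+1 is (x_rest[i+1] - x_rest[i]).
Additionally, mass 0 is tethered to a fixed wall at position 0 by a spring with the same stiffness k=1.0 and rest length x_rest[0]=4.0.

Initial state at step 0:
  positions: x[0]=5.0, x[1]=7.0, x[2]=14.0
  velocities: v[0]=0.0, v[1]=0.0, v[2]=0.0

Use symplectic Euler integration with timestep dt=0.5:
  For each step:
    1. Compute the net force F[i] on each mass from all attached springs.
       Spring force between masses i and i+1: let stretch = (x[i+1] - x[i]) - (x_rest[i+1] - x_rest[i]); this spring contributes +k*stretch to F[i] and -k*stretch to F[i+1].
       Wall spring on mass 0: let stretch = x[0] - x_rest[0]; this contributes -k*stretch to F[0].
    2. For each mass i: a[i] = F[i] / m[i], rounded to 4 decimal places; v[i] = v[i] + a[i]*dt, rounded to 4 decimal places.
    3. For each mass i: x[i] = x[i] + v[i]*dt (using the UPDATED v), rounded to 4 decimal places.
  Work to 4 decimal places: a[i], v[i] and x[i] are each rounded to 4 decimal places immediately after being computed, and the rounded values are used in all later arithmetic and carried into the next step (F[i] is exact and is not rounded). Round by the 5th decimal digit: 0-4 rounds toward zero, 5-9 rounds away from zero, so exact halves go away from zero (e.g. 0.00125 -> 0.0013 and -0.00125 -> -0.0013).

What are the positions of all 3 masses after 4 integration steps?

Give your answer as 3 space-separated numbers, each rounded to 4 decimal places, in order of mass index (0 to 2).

Answer: 4.1524 9.4376 11.6680

Derivation:
Step 0: x=[5.0000 7.0000 14.0000] v=[0.0000 0.0000 0.0000]
Step 1: x=[4.2500 8.2500 13.2500] v=[-1.5000 2.5000 -1.5000]
Step 2: x=[3.4375 9.7500 12.2500] v=[-1.6250 3.0000 -2.0000]
Step 3: x=[3.3438 10.2969 11.6250] v=[-0.1875 1.0938 -1.2500]
Step 4: x=[4.1524 9.4376 11.6680] v=[1.6172 -1.7187 0.0860]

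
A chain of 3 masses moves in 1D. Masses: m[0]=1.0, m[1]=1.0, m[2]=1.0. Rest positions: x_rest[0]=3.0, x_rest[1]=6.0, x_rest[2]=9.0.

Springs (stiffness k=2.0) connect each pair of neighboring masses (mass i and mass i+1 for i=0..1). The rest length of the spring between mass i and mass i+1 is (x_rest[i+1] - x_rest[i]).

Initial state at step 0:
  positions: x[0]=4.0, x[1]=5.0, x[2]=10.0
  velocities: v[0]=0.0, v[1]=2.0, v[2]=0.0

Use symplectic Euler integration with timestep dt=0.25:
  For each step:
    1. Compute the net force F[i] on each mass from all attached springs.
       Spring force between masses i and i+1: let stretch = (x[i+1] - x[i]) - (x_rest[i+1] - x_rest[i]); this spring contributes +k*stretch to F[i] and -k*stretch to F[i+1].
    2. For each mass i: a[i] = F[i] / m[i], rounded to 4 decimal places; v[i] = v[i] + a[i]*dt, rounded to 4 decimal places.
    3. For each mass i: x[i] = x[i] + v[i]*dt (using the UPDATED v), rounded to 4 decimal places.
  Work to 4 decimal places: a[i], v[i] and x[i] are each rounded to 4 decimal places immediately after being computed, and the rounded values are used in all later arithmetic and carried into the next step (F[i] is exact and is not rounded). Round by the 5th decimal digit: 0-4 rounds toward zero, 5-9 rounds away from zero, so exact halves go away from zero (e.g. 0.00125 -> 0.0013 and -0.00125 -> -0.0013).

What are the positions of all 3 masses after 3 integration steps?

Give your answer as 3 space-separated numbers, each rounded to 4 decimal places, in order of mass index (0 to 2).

Answer: 3.1602 8.1797 9.1602

Derivation:
Step 0: x=[4.0000 5.0000 10.0000] v=[0.0000 2.0000 0.0000]
Step 1: x=[3.7500 6.0000 9.7500] v=[-1.0000 4.0000 -1.0000]
Step 2: x=[3.4063 7.1875 9.4063] v=[-1.3750 4.7500 -1.3750]
Step 3: x=[3.1602 8.1797 9.1602] v=[-0.9844 3.9688 -0.9844]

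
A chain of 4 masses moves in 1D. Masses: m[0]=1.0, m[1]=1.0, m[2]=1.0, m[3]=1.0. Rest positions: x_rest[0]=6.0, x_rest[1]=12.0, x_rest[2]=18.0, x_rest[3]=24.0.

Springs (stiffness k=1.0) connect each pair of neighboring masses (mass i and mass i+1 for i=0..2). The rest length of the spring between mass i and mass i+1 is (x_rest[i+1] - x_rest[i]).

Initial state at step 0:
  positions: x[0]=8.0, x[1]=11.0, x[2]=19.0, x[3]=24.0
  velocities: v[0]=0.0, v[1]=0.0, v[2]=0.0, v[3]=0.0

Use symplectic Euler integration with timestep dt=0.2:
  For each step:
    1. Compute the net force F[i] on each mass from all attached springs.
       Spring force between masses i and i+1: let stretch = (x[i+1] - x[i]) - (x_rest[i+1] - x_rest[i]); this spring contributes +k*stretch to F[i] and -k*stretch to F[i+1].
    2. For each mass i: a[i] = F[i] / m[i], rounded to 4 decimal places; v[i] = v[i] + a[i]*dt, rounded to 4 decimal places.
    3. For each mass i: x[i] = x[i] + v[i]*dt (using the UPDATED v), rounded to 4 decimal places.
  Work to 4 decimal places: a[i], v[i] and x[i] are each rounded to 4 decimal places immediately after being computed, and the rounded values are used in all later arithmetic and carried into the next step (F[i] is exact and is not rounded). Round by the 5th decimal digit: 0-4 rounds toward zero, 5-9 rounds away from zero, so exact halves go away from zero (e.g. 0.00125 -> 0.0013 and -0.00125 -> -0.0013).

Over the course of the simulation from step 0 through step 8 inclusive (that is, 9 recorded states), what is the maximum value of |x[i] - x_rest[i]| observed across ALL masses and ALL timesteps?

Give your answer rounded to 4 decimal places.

Step 0: x=[8.0000 11.0000 19.0000 24.0000] v=[0.0000 0.0000 0.0000 0.0000]
Step 1: x=[7.8800 11.2000 18.8800 24.0400] v=[-0.6000 1.0000 -0.6000 0.2000]
Step 2: x=[7.6528 11.5744 18.6592 24.1136] v=[-1.1360 1.8720 -1.1040 0.3680]
Step 3: x=[7.3425 12.0753 18.3732 24.2090] v=[-1.5517 2.5046 -1.4301 0.4771]
Step 4: x=[6.9815 12.6388 18.0687 24.3110] v=[-1.8051 2.8176 -1.5225 0.5099]
Step 5: x=[6.6068 13.1932 17.7967 24.4033] v=[-1.8736 2.7721 -1.3600 0.4614]
Step 6: x=[6.2555 13.6683 17.6048 24.4713] v=[-1.7563 2.3755 -0.9594 0.3401]
Step 7: x=[5.9608 14.0043 17.5301 24.5047] v=[-1.4737 1.6802 -0.3734 0.1668]
Step 8: x=[5.7478 14.1596 17.5934 24.4991] v=[-1.0650 0.7767 0.3164 -0.0281]
Max displacement = 2.1596

Answer: 2.1596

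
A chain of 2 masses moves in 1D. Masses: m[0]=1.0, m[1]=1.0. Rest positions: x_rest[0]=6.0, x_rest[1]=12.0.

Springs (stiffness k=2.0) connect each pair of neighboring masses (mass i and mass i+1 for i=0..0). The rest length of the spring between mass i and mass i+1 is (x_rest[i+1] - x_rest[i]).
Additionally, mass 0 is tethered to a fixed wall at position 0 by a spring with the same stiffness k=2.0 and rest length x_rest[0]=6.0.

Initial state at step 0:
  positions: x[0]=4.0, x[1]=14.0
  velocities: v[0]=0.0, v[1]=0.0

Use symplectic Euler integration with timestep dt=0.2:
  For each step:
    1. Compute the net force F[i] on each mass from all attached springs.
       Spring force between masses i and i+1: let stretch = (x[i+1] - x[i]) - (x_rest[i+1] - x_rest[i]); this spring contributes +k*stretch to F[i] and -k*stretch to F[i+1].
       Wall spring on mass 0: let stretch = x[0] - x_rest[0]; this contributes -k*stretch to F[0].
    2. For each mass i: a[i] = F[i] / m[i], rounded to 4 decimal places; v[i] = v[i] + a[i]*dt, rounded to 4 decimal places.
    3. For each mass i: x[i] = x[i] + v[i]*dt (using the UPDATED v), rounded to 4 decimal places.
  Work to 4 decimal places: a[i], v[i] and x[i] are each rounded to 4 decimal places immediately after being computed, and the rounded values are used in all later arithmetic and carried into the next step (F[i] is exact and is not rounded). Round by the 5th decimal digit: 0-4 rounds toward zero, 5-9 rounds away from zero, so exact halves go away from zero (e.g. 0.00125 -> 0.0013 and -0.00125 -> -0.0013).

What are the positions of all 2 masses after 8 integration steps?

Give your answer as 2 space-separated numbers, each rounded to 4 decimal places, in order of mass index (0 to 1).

Step 0: x=[4.0000 14.0000] v=[0.0000 0.0000]
Step 1: x=[4.4800 13.6800] v=[2.4000 -1.6000]
Step 2: x=[5.3376 13.1040] v=[4.2880 -2.8800]
Step 3: x=[6.3895 12.3867] v=[5.2595 -3.5866]
Step 4: x=[7.4100 11.6696] v=[5.1026 -3.5855]
Step 5: x=[8.1785 11.0917] v=[3.8424 -2.8893]
Step 6: x=[8.5258 10.7608] v=[1.7363 -1.6546]
Step 7: x=[8.3698 10.7311] v=[-0.7800 -0.1486]
Step 8: x=[7.7331 10.9925] v=[-3.1834 1.3069]

Answer: 7.7331 10.9925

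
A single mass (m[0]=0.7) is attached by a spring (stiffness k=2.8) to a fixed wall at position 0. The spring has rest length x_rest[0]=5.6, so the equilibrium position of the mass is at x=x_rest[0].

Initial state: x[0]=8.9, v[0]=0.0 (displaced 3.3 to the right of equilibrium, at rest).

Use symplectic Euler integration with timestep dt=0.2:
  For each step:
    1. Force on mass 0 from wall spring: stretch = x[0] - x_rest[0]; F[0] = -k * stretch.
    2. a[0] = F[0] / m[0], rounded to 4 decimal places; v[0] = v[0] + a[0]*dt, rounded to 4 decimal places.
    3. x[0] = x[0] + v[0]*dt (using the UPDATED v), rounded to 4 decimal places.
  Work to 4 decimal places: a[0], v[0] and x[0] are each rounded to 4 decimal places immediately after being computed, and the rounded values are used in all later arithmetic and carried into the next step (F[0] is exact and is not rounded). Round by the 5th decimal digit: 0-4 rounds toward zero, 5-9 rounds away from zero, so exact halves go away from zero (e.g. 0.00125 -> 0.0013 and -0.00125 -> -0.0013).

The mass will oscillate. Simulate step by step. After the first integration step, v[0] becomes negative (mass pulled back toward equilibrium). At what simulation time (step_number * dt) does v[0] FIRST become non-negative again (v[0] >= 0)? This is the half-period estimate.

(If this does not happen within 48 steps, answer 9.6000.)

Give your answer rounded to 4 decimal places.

Step 0: x=[8.9000] v=[0.0000]
Step 1: x=[8.3720] v=[-2.6400]
Step 2: x=[7.4005] v=[-4.8576]
Step 3: x=[6.1409] v=[-6.2980]
Step 4: x=[4.7948] v=[-6.7307]
Step 5: x=[3.5775] v=[-6.0865]
Step 6: x=[2.6838] v=[-4.4685]
Step 7: x=[2.2567] v=[-2.1355]
Step 8: x=[2.3645] v=[0.5391]
First v>=0 after going negative at step 8, time=1.6000

Answer: 1.6000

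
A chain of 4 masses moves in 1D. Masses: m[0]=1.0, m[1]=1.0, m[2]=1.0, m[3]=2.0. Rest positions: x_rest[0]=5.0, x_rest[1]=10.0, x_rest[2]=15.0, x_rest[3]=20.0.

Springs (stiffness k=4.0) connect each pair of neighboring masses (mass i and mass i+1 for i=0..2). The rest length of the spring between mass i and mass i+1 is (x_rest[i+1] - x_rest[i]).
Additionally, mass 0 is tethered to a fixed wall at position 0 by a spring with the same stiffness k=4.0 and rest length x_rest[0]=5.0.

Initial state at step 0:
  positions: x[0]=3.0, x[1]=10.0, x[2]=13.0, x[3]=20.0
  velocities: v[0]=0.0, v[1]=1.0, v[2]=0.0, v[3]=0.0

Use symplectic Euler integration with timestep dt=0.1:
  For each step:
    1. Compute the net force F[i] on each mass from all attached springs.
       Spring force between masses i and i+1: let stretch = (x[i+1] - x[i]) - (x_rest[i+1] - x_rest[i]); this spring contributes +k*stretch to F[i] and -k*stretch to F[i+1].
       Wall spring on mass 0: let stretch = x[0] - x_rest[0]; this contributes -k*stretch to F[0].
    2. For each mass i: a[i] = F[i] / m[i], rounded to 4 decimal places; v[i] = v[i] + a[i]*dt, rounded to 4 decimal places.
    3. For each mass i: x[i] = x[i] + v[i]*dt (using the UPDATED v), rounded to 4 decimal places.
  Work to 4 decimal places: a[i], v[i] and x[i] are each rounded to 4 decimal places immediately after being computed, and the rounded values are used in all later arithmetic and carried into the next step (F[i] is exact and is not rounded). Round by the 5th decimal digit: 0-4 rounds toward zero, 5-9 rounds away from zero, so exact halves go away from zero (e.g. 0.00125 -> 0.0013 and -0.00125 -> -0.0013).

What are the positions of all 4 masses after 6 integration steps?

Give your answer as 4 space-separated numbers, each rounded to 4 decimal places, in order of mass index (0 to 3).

Step 0: x=[3.0000 10.0000 13.0000 20.0000] v=[0.0000 1.0000 0.0000 0.0000]
Step 1: x=[3.1600 9.9400 13.1600 19.9600] v=[1.6000 -0.6000 1.6000 -0.4000]
Step 2: x=[3.4648 9.7376 13.4632 19.8840] v=[3.0480 -2.0240 3.0320 -0.7600]
Step 3: x=[3.8819 9.4333 13.8742 19.7796] v=[4.1712 -3.0429 4.1101 -1.0442]
Step 4: x=[4.3658 9.0846 14.3438 19.6571] v=[4.8390 -3.4871 4.6959 -1.2253]
Step 5: x=[4.8638 8.7575 14.8156 19.5283] v=[4.9802 -3.2709 4.7175 -1.2880]
Step 6: x=[5.3230 8.5170 15.2335 19.4053] v=[4.5922 -2.4051 4.1793 -1.2305]

Answer: 5.3230 8.5170 15.2335 19.4053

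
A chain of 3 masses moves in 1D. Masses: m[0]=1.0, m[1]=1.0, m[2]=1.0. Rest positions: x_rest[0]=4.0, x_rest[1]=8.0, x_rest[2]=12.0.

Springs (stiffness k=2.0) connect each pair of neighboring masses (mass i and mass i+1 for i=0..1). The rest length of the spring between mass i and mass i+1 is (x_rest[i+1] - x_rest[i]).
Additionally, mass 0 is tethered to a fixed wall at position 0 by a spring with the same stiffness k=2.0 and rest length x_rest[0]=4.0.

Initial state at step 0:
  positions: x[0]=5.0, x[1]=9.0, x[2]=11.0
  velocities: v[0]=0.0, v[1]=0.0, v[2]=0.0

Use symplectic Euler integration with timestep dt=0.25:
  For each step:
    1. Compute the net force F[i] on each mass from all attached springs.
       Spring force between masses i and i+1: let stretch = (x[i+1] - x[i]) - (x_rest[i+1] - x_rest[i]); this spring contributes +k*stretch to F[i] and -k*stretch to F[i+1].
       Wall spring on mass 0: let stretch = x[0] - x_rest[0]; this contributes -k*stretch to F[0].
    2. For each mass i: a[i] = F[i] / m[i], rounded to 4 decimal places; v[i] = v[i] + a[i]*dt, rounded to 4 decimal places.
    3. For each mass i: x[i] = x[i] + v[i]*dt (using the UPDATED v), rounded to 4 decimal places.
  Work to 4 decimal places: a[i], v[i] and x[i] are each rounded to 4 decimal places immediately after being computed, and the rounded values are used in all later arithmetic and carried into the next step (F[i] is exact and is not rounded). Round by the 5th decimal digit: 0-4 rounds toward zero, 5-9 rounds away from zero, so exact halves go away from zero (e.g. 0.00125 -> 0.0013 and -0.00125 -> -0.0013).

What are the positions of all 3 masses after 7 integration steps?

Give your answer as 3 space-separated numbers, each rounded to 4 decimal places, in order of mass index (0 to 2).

Step 0: x=[5.0000 9.0000 11.0000] v=[0.0000 0.0000 0.0000]
Step 1: x=[4.8750 8.7500 11.2500] v=[-0.5000 -1.0000 1.0000]
Step 2: x=[4.6250 8.3281 11.6875] v=[-1.0000 -1.6875 1.7500]
Step 3: x=[4.2598 7.8633 12.2051] v=[-1.4610 -1.8594 2.0703]
Step 4: x=[3.8125 7.4907 12.6800] v=[-1.7892 -1.4903 1.8994]
Step 5: x=[3.3484 7.3070 13.0062] v=[-1.8564 -0.7348 1.3048]
Step 6: x=[2.9606 7.3409 13.1200] v=[-1.5513 0.1355 0.4552]
Step 7: x=[2.7502 7.5496 13.0114] v=[-0.8415 0.8349 -0.4344]

Answer: 2.7502 7.5496 13.0114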